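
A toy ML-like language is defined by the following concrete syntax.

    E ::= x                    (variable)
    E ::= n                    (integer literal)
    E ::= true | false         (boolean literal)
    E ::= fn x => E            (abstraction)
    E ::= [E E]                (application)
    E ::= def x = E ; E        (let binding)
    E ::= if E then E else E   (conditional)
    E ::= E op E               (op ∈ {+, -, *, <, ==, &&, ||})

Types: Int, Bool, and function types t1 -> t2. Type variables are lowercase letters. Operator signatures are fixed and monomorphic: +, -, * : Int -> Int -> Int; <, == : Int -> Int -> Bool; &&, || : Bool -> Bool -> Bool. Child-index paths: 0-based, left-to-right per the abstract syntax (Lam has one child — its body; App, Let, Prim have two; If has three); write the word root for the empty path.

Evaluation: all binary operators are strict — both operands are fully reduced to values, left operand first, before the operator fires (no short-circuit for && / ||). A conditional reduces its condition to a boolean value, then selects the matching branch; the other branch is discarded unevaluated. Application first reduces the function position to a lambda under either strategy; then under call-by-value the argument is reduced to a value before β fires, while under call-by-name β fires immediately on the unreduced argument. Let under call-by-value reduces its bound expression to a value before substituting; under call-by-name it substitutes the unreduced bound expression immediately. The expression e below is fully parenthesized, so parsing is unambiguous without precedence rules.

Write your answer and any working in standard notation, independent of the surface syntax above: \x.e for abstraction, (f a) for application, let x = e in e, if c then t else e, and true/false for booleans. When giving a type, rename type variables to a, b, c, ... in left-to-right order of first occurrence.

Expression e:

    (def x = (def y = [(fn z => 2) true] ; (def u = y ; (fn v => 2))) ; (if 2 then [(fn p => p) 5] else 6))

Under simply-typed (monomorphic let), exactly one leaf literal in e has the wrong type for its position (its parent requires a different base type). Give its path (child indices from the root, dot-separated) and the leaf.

Working:
\z._ : a -> Int
  unify a -> Int ~ Bool -> b
  unify a ~ Bool
  unify Int ~ b
_ _ : Int
let y : Int
y : Int
let u : Int
\v._ : c -> Int
let x : c -> Int
  unify Int ~ Bool
  FAIL: mismatch Int ~ Bool

Answer: 1.0 : 2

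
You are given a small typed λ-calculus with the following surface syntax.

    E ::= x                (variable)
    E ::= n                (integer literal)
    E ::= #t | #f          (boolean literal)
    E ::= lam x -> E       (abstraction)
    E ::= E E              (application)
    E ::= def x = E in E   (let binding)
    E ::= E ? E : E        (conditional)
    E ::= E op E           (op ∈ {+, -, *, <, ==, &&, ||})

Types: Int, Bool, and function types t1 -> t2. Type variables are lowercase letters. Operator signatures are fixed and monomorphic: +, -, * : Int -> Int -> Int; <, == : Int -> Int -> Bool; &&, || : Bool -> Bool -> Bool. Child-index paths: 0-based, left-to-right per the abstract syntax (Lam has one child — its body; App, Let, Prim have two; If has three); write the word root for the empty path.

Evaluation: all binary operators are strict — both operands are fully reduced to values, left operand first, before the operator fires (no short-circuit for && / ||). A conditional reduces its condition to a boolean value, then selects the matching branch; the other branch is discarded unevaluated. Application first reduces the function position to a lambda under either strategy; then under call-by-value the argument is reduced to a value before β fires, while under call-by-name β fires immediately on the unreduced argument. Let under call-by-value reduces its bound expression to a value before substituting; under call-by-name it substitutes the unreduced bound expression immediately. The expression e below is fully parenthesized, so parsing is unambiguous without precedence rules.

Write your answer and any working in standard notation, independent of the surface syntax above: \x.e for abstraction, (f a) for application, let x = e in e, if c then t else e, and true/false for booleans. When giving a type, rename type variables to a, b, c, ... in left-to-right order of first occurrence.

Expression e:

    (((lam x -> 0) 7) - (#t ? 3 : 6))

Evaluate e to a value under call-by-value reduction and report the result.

Derivation:
step 0: (((\x.0) 7) - (if true then 3 else 6))
step 1: [beta@0] (0 - (if true then 3 else 6))
step 2: [if@1] (0 - 3)
step 3: [delta@root] -3

Answer: -3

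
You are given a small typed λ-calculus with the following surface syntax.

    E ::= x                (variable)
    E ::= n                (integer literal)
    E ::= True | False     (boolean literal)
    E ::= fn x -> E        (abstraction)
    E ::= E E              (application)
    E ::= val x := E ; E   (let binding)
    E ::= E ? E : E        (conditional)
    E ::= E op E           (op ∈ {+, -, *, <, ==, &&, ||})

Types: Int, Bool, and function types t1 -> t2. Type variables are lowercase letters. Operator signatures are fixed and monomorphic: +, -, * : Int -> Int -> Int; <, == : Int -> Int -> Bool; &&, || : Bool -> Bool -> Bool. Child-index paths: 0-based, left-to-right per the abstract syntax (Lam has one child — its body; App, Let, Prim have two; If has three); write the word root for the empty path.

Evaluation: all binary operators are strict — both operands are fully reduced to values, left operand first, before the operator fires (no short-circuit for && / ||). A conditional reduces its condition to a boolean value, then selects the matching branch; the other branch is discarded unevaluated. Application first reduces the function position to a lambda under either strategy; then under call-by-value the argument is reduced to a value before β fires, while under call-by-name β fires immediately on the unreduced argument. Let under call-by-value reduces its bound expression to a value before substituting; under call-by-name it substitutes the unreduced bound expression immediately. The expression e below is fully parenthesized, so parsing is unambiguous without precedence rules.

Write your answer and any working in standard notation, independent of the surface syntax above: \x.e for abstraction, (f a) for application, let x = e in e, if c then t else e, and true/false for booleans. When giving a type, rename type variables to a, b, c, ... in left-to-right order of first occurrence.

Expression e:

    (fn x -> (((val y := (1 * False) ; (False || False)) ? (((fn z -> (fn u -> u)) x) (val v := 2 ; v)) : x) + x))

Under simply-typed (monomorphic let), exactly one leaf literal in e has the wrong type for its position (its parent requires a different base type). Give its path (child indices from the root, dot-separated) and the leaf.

Answer: 0.0.0.0.1 : false

Working:
  unify Int ~ Int
  unify Bool ~ Int
  FAIL: mismatch Bool ~ Int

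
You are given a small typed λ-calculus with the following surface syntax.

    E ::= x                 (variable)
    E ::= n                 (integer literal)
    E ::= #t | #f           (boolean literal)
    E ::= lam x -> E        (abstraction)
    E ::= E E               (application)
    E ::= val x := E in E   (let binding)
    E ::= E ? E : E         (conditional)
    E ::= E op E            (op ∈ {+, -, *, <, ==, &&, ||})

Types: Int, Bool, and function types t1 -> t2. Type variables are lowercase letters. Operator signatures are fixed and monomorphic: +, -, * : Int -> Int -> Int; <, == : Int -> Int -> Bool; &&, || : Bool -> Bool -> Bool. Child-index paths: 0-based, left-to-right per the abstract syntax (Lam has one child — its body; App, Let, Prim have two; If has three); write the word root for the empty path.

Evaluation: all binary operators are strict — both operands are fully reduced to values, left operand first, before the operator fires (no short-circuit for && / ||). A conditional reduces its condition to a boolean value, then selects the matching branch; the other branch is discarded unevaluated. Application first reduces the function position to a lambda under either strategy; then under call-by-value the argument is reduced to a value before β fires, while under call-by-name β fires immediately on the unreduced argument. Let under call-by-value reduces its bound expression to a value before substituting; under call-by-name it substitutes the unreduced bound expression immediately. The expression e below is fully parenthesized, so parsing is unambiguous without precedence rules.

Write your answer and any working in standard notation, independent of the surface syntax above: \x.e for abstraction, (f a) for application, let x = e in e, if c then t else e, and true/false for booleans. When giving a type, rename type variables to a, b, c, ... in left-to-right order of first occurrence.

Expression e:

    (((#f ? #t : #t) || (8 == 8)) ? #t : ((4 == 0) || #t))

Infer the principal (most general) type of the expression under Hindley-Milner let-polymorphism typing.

Working:
  unify Bool ~ Bool
  unify Bool ~ Bool
  unify Bool ~ Bool
  unify Int ~ Int
  unify Int ~ Int
  unify Bool ~ Bool
  unify Bool ~ Bool
  unify Int ~ Int
  unify Int ~ Int
  unify Bool ~ Bool
  unify Bool ~ Bool
  unify Bool ~ Bool

Answer: Bool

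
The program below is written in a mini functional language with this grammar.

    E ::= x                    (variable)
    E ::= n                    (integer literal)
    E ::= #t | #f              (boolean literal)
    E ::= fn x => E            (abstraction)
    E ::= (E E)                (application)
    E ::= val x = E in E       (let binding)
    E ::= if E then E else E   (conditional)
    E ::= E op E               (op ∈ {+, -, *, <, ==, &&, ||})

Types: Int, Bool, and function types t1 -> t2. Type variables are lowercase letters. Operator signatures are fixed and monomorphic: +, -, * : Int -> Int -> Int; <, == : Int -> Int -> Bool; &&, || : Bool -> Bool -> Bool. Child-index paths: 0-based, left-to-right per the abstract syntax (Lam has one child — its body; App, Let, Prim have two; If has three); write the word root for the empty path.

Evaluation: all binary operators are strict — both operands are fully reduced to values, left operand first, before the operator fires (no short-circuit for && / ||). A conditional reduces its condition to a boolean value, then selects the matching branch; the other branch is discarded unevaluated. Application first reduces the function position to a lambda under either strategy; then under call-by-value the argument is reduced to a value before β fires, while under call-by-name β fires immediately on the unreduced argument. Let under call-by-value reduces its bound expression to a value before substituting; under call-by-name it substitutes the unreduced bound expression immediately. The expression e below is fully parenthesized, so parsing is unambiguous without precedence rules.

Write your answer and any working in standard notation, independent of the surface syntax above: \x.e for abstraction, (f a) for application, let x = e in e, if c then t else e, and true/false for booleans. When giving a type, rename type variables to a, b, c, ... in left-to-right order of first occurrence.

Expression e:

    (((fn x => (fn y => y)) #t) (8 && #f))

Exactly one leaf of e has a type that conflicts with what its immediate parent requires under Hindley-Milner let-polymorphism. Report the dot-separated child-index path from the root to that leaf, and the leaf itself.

Working:
y : b
\y._ : b -> b
\x._ : a -> b -> b
  unify a -> b -> b ~ Bool -> c
  unify a ~ Bool
  unify b -> b ~ c
_ _ : b -> b
  unify Int ~ Bool
  FAIL: mismatch Int ~ Bool

Answer: 1.0 : 8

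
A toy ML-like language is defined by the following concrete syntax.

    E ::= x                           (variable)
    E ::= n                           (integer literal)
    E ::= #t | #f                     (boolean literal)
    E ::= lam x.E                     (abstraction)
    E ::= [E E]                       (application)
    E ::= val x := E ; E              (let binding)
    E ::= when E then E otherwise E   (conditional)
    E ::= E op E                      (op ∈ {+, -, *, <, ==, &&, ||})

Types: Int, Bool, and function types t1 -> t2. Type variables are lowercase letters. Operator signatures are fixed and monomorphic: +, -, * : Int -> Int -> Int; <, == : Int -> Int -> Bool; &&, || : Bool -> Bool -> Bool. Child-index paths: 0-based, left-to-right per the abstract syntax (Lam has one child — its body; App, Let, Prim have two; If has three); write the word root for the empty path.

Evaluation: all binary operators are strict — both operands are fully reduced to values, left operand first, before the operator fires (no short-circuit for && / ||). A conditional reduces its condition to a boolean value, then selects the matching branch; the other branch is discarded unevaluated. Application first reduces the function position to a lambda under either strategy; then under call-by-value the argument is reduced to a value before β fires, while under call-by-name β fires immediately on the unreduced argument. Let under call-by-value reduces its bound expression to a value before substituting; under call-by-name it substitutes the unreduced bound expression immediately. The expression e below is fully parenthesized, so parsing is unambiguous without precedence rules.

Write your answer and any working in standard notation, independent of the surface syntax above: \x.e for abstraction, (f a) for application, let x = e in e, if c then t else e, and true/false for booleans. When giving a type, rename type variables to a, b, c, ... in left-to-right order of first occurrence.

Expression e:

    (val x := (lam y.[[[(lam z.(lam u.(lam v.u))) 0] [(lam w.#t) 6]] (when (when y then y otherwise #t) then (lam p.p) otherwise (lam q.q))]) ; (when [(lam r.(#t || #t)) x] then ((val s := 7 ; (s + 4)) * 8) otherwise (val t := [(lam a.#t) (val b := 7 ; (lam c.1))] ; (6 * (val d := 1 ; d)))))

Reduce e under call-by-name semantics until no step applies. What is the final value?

Answer: 88

Derivation:
step 0: (let x = (\y.((((\z.(\u.(\v.u))) 0) ((\w.true) 6)) (if (if y then y else true) then (\p.p) else (\q.q)))) in (if ((\r.(true || true)) x) then ((let s = 7 in (s + 4)) * 8) else (let t = ((\a.true) (let b = 7 in (\c.1))) in (6 * (let d = 1 in d)))))
step 1: [let@root] (if ((\r.(true || true)) (\y.((((\z.(\u.(\v.u))) 0) ((\w.true) 6)) (if (if y then y else true) then (\p.p) else (\q.q))))) then ((let s = 7 in (s + 4)) * 8) else (let t = ((\a.true) (let b = 7 in (\c.1))) in (6 * (let d = 1 in d))))
step 2: [beta@0] (if (true || true) then ((let s = 7 in (s + 4)) * 8) else (let t = ((\a.true) (let b = 7 in (\c.1))) in (6 * (let d = 1 in d))))
step 3: [delta@0] (if true then ((let s = 7 in (s + 4)) * 8) else (let t = ((\a.true) (let b = 7 in (\c.1))) in (6 * (let d = 1 in d))))
step 4: [if@root] ((let s = 7 in (s + 4)) * 8)
step 5: [let@0] ((7 + 4) * 8)
step 6: [delta@0] (11 * 8)
step 7: [delta@root] 88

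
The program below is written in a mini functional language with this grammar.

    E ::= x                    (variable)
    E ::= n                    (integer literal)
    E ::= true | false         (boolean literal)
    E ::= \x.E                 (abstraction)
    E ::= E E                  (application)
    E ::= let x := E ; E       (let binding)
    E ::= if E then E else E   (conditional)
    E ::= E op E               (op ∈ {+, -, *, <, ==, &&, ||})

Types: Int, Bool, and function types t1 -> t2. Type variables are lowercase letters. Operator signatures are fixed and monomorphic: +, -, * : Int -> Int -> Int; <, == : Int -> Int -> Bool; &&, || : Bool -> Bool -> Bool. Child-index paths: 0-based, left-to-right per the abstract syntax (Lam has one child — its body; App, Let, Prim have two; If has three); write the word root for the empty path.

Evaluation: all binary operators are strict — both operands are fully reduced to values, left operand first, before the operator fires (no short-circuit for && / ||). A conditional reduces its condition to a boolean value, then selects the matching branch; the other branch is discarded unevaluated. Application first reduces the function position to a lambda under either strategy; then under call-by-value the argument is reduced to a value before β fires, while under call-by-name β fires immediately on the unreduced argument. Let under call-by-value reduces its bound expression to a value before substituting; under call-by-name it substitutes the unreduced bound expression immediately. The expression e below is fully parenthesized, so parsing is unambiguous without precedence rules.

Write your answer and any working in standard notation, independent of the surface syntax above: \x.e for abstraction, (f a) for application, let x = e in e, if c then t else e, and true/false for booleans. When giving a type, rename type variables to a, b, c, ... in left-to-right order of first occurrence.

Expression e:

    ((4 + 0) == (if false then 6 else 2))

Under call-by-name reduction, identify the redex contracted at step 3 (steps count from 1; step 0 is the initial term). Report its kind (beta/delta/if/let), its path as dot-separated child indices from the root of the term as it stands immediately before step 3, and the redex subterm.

Answer: delta at root : (4 == 2)

Trace:
step 0: ((4 + 0) == (if false then 6 else 2))
step 1: [delta@0] (4 == (if false then 6 else 2))
step 2: [if@1] (4 == 2)
step 3: [delta@root] false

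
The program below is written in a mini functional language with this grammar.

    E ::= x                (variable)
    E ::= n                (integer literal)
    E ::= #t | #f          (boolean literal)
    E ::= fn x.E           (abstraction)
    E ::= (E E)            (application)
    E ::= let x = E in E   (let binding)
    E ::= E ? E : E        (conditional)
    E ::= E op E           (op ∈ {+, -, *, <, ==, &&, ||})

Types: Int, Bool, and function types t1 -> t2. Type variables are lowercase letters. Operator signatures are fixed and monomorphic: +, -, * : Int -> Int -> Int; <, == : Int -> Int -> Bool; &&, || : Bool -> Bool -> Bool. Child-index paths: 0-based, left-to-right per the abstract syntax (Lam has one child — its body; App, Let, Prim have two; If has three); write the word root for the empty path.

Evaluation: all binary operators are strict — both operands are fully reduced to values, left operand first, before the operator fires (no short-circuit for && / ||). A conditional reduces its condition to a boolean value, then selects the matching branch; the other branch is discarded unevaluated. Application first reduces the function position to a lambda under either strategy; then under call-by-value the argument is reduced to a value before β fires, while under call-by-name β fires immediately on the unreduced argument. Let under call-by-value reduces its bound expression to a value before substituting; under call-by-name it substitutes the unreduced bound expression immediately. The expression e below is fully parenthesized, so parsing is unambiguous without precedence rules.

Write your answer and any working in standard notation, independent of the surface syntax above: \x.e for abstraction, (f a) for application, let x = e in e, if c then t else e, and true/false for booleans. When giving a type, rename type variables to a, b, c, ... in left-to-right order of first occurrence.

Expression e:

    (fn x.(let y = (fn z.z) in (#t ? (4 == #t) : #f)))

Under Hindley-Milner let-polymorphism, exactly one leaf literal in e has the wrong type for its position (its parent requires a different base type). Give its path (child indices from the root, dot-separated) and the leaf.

Working:
z : b
\z._ : b -> b
let y : forall. b -> b
  unify Bool ~ Bool
  unify Int ~ Int
  unify Bool ~ Int
  FAIL: mismatch Bool ~ Int

Answer: 0.1.1.1 : true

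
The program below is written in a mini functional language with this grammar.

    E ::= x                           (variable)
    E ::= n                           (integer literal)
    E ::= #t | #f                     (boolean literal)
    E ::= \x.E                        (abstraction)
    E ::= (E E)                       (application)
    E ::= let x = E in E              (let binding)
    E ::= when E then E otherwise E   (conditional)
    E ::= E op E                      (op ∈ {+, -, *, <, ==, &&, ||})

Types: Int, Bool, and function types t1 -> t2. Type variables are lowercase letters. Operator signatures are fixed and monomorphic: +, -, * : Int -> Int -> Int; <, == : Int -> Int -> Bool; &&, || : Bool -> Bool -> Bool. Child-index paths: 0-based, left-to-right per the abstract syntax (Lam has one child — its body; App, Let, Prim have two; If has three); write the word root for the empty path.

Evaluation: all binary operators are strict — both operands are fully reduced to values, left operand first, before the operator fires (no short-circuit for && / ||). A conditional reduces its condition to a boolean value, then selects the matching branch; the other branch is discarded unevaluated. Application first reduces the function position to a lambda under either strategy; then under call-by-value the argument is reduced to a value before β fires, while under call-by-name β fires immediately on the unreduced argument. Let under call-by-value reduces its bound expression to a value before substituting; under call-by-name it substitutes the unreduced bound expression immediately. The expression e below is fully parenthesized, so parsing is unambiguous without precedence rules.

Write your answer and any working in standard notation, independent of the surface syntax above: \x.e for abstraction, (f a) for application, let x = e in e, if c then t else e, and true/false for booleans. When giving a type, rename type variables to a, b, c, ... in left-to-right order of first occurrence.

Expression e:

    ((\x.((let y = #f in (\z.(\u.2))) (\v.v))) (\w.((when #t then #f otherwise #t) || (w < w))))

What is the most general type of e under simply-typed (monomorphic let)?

Answer: a -> Int

Derivation:
let y : Bool
\u._ : c -> Int
\z._ : b -> c -> Int
v : d
\v._ : d -> d
  unify b -> c -> Int ~ (d -> d) -> e
  unify b ~ d -> d
  unify c -> Int ~ e
_ _ : c -> Int
\x._ : a -> c -> Int
  unify Bool ~ Bool
  unify Bool ~ Bool
  unify Bool ~ Bool
w : f
  unify f ~ Int
w : Int
  unify Int ~ Int
  unify Bool ~ Bool
\w._ : Int -> Bool
  unify a -> c -> Int ~ (Int -> Bool) -> g
  unify a ~ Int -> Bool
  unify c -> Int ~ g
_ _ : c -> Int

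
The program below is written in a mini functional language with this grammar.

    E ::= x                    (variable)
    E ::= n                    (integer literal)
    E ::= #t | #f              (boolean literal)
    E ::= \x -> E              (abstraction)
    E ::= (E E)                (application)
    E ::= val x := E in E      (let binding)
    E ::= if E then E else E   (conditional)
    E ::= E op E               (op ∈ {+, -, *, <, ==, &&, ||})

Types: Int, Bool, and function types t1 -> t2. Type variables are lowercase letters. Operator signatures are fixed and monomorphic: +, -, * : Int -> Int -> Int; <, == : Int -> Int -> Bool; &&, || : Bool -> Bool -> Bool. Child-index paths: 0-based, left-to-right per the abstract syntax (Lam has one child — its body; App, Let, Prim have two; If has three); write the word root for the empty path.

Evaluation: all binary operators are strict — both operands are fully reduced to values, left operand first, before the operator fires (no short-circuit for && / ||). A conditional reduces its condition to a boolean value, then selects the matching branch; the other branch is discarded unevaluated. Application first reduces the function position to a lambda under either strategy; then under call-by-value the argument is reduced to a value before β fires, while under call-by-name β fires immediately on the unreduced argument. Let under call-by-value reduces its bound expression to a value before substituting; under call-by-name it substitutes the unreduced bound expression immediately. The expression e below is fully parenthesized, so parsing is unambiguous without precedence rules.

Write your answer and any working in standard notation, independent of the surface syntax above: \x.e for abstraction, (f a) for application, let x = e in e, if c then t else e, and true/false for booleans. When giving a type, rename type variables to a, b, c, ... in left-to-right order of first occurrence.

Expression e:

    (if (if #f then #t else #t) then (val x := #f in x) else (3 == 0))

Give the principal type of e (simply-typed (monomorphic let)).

Answer: Bool

Working:
  unify Bool ~ Bool
  unify Bool ~ Bool
  unify Bool ~ Bool
let x : Bool
x : Bool
  unify Int ~ Int
  unify Int ~ Int
  unify Bool ~ Bool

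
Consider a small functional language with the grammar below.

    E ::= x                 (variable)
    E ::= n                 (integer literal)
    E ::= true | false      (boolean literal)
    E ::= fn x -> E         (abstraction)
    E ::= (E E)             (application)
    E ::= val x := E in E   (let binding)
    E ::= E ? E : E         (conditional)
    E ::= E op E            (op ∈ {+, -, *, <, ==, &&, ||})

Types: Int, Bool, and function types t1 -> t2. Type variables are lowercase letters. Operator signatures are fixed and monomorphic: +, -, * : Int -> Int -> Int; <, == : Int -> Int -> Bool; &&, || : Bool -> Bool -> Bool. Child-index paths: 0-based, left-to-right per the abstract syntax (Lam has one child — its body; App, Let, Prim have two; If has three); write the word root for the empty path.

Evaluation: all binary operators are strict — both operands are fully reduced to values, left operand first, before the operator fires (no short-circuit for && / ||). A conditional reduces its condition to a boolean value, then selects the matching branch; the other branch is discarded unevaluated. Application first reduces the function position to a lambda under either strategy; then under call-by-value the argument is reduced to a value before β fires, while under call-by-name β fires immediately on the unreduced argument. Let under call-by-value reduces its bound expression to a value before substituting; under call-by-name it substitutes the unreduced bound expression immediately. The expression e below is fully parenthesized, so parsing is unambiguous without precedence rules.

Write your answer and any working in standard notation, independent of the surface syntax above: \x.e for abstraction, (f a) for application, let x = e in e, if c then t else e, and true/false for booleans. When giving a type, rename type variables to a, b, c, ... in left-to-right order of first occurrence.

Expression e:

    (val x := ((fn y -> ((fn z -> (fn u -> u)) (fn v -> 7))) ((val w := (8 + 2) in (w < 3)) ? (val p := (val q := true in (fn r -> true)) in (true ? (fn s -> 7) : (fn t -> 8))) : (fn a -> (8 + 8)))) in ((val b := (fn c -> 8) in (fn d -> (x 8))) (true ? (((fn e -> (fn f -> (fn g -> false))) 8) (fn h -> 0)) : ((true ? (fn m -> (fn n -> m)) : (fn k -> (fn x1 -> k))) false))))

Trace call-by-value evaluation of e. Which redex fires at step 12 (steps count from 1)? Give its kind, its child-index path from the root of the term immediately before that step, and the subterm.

Answer: beta at root : ((\d.((\u.u) 8)) (\g.false))

Working:
step 0: (let x = ((\y.((\z.(\u.u)) (\v.7))) (if (let w = (8 + 2) in (w < 3)) then (let p = (let q = true in (\r.true)) in (if true then (\s.7) else (\t.8))) else (\a.(8 + 8)))) in ((let b = (\c.8) in (\d.(x 8))) (if true then (((\e.(\f.(\g.false))) 8) (\h.0)) else ((if true then (\m.(\n.m)) else (\k.(\x1.k))) false))))
step 1: [delta@0.1.0.0] (let x = ((\y.((\z.(\u.u)) (\v.7))) (if (let w = 10 in (w < 3)) then (let p = (let q = true in (\r.true)) in (if true then (\s.7) else (\t.8))) else (\a.(8 + 8)))) in ((let b = (\c.8) in (\d.(x 8))) (if true then (((\e.(\f.(\g.false))) 8) (\h.0)) else ((if true then (\m.(\n.m)) else (\k.(\x1.k))) false))))
step 2: [let@0.1.0] (let x = ((\y.((\z.(\u.u)) (\v.7))) (if (10 < 3) then (let p = (let q = true in (\r.true)) in (if true then (\s.7) else (\t.8))) else (\a.(8 + 8)))) in ((let b = (\c.8) in (\d.(x 8))) (if true then (((\e.(\f.(\g.false))) 8) (\h.0)) else ((if true then (\m.(\n.m)) else (\k.(\x1.k))) false))))
step 3: [delta@0.1.0] (let x = ((\y.((\z.(\u.u)) (\v.7))) (if false then (let p = (let q = true in (\r.true)) in (if true then (\s.7) else (\t.8))) else (\a.(8 + 8)))) in ((let b = (\c.8) in (\d.(x 8))) (if true then (((\e.(\f.(\g.false))) 8) (\h.0)) else ((if true then (\m.(\n.m)) else (\k.(\x1.k))) false))))
step 4: [if@0.1] (let x = ((\y.((\z.(\u.u)) (\v.7))) (\a.(8 + 8))) in ((let b = (\c.8) in (\d.(x 8))) (if true then (((\e.(\f.(\g.false))) 8) (\h.0)) else ((if true then (\m.(\n.m)) else (\k.(\x1.k))) false))))
step 5: [beta@0] (let x = ((\z.(\u.u)) (\v.7)) in ((let b = (\c.8) in (\d.(x 8))) (if true then (((\e.(\f.(\g.false))) 8) (\h.0)) else ((if true then (\m.(\n.m)) else (\k.(\x1.k))) false))))
step 6: [beta@0] (let x = (\u.u) in ((let b = (\c.8) in (\d.(x 8))) (if true then (((\e.(\f.(\g.false))) 8) (\h.0)) else ((if true then (\m.(\n.m)) else (\k.(\x1.k))) false))))
step 7: [let@root] ((let b = (\c.8) in (\d.((\u.u) 8))) (if true then (((\e.(\f.(\g.false))) 8) (\h.0)) else ((if true then (\m.(\n.m)) else (\k.(\x1.k))) false)))
step 8: [let@0] ((\d.((\u.u) 8)) (if true then (((\e.(\f.(\g.false))) 8) (\h.0)) else ((if true then (\m.(\n.m)) else (\k.(\x1.k))) false)))
step 9: [if@1] ((\d.((\u.u) 8)) (((\e.(\f.(\g.false))) 8) (\h.0)))
step 10: [beta@1.0] ((\d.((\u.u) 8)) ((\f.(\g.false)) (\h.0)))
step 11: [beta@1] ((\d.((\u.u) 8)) (\g.false))
step 12: [beta@root] ((\u.u) 8)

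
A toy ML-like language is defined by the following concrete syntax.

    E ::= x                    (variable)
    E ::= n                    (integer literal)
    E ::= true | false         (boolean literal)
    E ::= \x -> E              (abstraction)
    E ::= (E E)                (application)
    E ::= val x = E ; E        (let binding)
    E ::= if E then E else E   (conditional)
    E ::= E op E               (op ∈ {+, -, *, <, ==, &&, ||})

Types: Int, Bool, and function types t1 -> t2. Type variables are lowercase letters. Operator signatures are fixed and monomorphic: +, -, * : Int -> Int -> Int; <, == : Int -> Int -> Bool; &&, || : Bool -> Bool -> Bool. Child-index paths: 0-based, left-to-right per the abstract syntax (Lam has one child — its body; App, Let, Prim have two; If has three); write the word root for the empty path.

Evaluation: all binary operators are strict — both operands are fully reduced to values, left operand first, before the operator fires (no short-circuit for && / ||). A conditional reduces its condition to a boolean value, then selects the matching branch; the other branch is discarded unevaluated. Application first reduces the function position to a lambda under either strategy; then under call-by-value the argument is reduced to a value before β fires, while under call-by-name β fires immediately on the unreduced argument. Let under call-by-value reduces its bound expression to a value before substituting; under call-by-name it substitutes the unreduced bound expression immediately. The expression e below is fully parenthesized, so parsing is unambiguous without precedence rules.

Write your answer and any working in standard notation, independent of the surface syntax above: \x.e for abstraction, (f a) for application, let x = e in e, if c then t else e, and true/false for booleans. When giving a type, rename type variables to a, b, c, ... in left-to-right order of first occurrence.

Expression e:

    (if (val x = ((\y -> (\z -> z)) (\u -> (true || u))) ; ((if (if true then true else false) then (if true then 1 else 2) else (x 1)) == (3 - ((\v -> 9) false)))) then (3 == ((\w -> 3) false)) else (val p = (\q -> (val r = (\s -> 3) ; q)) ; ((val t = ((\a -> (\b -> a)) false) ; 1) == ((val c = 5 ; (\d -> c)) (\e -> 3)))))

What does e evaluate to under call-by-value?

Working:
step 0: (if (let x = ((\y.(\z.z)) (\u.(true || u))) in ((if (if true then true else false) then (if true then 1 else 2) else (x 1)) == (3 - ((\v.9) false)))) then (3 == ((\w.3) false)) else (let p = (\q.(let r = (\s.3) in q)) in ((let t = ((\a.(\b.a)) false) in 1) == ((let c = 5 in (\d.c)) (\e.3)))))
step 1: [beta@0.0] (if (let x = (\z.z) in ((if (if true then true else false) then (if true then 1 else 2) else (x 1)) == (3 - ((\v.9) false)))) then (3 == ((\w.3) false)) else (let p = (\q.(let r = (\s.3) in q)) in ((let t = ((\a.(\b.a)) false) in 1) == ((let c = 5 in (\d.c)) (\e.3)))))
step 2: [let@0] (if ((if (if true then true else false) then (if true then 1 else 2) else ((\z.z) 1)) == (3 - ((\v.9) false))) then (3 == ((\w.3) false)) else (let p = (\q.(let r = (\s.3) in q)) in ((let t = ((\a.(\b.a)) false) in 1) == ((let c = 5 in (\d.c)) (\e.3)))))
step 3: [if@0.0.0] (if ((if true then (if true then 1 else 2) else ((\z.z) 1)) == (3 - ((\v.9) false))) then (3 == ((\w.3) false)) else (let p = (\q.(let r = (\s.3) in q)) in ((let t = ((\a.(\b.a)) false) in 1) == ((let c = 5 in (\d.c)) (\e.3)))))
step 4: [if@0.0] (if ((if true then 1 else 2) == (3 - ((\v.9) false))) then (3 == ((\w.3) false)) else (let p = (\q.(let r = (\s.3) in q)) in ((let t = ((\a.(\b.a)) false) in 1) == ((let c = 5 in (\d.c)) (\e.3)))))
step 5: [if@0.0] (if (1 == (3 - ((\v.9) false))) then (3 == ((\w.3) false)) else (let p = (\q.(let r = (\s.3) in q)) in ((let t = ((\a.(\b.a)) false) in 1) == ((let c = 5 in (\d.c)) (\e.3)))))
step 6: [beta@0.1.1] (if (1 == (3 - 9)) then (3 == ((\w.3) false)) else (let p = (\q.(let r = (\s.3) in q)) in ((let t = ((\a.(\b.a)) false) in 1) == ((let c = 5 in (\d.c)) (\e.3)))))
step 7: [delta@0.1] (if (1 == -6) then (3 == ((\w.3) false)) else (let p = (\q.(let r = (\s.3) in q)) in ((let t = ((\a.(\b.a)) false) in 1) == ((let c = 5 in (\d.c)) (\e.3)))))
step 8: [delta@0] (if false then (3 == ((\w.3) false)) else (let p = (\q.(let r = (\s.3) in q)) in ((let t = ((\a.(\b.a)) false) in 1) == ((let c = 5 in (\d.c)) (\e.3)))))
step 9: [if@root] (let p = (\q.(let r = (\s.3) in q)) in ((let t = ((\a.(\b.a)) false) in 1) == ((let c = 5 in (\d.c)) (\e.3))))
step 10: [let@root] ((let t = ((\a.(\b.a)) false) in 1) == ((let c = 5 in (\d.c)) (\e.3)))
step 11: [beta@0.0] ((let t = (\b.false) in 1) == ((let c = 5 in (\d.c)) (\e.3)))
step 12: [let@0] (1 == ((let c = 5 in (\d.c)) (\e.3)))
step 13: [let@1.0] (1 == ((\d.5) (\e.3)))
step 14: [beta@1] (1 == 5)
step 15: [delta@root] false

Answer: false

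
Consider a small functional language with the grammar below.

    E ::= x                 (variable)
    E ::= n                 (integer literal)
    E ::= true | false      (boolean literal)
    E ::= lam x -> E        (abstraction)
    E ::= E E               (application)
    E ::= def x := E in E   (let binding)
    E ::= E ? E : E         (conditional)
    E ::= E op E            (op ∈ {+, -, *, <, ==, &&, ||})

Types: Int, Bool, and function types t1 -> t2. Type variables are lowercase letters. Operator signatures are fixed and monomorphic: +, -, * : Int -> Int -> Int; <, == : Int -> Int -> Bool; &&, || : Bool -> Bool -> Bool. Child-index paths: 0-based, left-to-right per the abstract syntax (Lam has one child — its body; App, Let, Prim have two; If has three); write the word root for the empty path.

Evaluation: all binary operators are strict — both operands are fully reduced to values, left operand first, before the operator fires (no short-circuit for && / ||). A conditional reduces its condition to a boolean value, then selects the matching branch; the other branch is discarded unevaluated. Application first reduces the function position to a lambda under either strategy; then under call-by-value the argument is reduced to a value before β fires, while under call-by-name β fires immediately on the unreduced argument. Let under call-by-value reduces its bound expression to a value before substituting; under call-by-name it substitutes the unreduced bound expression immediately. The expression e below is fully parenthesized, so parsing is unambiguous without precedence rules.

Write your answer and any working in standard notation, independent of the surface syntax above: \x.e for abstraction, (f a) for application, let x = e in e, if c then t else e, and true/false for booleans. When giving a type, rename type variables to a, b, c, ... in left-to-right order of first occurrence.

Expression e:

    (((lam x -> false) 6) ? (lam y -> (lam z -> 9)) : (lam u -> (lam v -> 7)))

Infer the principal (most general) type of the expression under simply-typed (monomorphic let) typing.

Derivation:
\x._ : a -> Bool
  unify a -> Bool ~ Int -> b
  unify a ~ Int
  unify Bool ~ b
_ _ : Bool
  unify Bool ~ Bool
\z._ : d -> Int
\y._ : c -> d -> Int
\v._ : f -> Int
\u._ : e -> f -> Int
  unify c -> d -> Int ~ e -> f -> Int
  unify c ~ e
  unify d -> Int ~ f -> Int
  unify d ~ f
  unify Int ~ Int

Answer: a -> b -> Int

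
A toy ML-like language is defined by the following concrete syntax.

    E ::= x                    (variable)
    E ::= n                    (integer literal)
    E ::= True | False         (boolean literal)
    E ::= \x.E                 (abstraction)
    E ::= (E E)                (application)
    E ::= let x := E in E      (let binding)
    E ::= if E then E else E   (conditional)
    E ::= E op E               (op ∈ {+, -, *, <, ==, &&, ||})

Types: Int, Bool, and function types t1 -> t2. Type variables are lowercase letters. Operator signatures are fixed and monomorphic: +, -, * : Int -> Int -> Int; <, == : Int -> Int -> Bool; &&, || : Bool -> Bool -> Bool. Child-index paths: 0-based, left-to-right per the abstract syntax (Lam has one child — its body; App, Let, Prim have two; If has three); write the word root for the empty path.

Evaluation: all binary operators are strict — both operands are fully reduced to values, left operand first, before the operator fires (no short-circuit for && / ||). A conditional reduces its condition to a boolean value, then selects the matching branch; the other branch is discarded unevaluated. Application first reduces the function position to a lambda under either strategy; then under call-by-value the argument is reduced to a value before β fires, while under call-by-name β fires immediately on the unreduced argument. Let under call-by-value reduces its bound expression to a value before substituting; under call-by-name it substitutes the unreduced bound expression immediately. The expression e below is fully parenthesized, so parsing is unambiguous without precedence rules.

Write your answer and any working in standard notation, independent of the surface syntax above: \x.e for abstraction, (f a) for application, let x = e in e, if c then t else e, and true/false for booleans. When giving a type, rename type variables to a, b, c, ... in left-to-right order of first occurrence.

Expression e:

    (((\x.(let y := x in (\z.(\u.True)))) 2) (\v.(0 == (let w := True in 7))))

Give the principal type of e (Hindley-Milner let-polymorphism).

Answer: a -> Bool

Derivation:
x : a
let y : a
\u._ : c -> Bool
\z._ : b -> c -> Bool
\x._ : a -> b -> c -> Bool
  unify a -> b -> c -> Bool ~ Int -> d
  unify a ~ Int
  unify b -> c -> Bool ~ d
_ _ : b -> c -> Bool
  unify Int ~ Int
let w : Bool
  unify Int ~ Int
\v._ : e -> Bool
  unify b -> c -> Bool ~ (e -> Bool) -> f
  unify b ~ e -> Bool
  unify c -> Bool ~ f
_ _ : c -> Bool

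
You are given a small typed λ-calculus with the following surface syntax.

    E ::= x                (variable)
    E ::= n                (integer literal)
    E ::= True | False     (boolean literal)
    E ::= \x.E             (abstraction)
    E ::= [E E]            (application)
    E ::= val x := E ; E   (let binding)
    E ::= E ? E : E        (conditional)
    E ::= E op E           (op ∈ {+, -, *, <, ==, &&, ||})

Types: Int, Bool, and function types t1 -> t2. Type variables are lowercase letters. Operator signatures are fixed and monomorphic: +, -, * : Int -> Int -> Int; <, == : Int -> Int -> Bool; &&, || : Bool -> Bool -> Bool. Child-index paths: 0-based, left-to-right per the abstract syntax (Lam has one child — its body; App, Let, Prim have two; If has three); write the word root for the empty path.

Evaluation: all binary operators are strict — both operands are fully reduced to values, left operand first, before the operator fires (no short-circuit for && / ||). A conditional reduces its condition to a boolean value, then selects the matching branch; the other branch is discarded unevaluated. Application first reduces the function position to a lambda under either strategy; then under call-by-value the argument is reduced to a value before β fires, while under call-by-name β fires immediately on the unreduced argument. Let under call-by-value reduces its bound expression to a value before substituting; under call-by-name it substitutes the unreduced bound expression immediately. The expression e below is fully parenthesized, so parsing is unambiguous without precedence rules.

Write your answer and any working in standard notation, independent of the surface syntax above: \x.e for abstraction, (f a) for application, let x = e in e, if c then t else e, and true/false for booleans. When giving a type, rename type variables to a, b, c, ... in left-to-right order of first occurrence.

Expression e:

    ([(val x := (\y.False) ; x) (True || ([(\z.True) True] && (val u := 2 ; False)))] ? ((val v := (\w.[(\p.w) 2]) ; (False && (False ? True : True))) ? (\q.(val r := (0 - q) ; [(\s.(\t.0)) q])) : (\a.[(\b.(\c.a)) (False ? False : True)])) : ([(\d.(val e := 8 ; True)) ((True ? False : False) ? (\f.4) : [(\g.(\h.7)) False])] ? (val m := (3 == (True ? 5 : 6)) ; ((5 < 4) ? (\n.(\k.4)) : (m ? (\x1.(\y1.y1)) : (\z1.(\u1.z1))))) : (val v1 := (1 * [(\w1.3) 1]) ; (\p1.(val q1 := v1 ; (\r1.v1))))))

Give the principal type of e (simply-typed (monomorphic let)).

Answer: Int -> Int -> Int

Working:
\y._ : a -> Bool
let x : a -> Bool
x : a -> Bool
  unify Bool ~ Bool
\z._ : b -> Bool
  unify b -> Bool ~ Bool -> c
  unify b ~ Bool
  unify Bool ~ c
_ _ : Bool
  unify Bool ~ Bool
let u : Int
  unify Bool ~ Bool
  unify Bool ~ Bool
  unify a -> Bool ~ Bool -> d
  unify a ~ Bool
  unify Bool ~ d
_ _ : Bool
  unify Bool ~ Bool
w : e
\p._ : f -> e
  unify f -> e ~ Int -> g
  unify f ~ Int
  unify e ~ g
_ _ : g
\w._ : g -> g
let v : g -> g
  unify Bool ~ Bool
  unify Bool ~ Bool
  unify Bool ~ Bool
  unify Bool ~ Bool
  unify Bool ~ Bool
  unify Int ~ Int
q : h
  unify h ~ Int
let r : Int
\t._ : j -> Int
\s._ : i -> j -> Int
q : Int
  unify i -> j -> Int ~ Int -> k
  unify i ~ Int
  unify j -> Int ~ k
_ _ : j -> Int
\q._ : Int -> j -> Int
a : l
\c._ : n -> l
\b._ : m -> n -> l
  unify Bool ~ Bool
  unify Bool ~ Bool
  unify m -> n -> l ~ Bool -> o
  unify m ~ Bool
  unify n -> l ~ o
_ _ : n -> l
\a._ : l -> n -> l
  unify Int -> j -> Int ~ l -> n -> l
  unify Int ~ l
  unify j -> Int ~ n -> Int
  unify j ~ n
  unify Int ~ Int
let e : Int
\d._ : p -> Bool
  unify Bool ~ Bool
  unify Bool ~ Bool
  unify Bool ~ Bool
\f._ : q -> Int
\h._ : s -> Int
\g._ : r -> s -> Int
  unify r -> s -> Int ~ Bool -> t
  unify r ~ Bool
  unify s -> Int ~ t
_ _ : s -> Int
  unify q -> Int ~ s -> Int
  unify q ~ s
  unify Int ~ Int
  unify p -> Bool ~ (s -> Int) -> u
  unify p ~ s -> Int
  unify Bool ~ u
_ _ : Bool
  unify Bool ~ Bool
  unify Int ~ Int
  unify Bool ~ Bool
  unify Int ~ Int
  unify Int ~ Int
let m : Bool
  unify Int ~ Int
  unify Int ~ Int
  unify Bool ~ Bool
\k._ : w -> Int
\n._ : v -> w -> Int
m : Bool
  unify Bool ~ Bool
y1 : y
\y1._ : y -> y
\x1._ : x -> y -> y
z1 : z
\u1._ : t26 -> z
\z1._ : z -> t26 -> z
  unify x -> y -> y ~ z -> t26 -> z
  unify x ~ z
  unify y -> y ~ t26 -> z
  unify y ~ t26
  unify t26 ~ z
  unify v -> w -> Int ~ z -> z -> z
  unify v ~ z
  unify w -> Int ~ z -> z
  unify w ~ z
  unify Int ~ z
  unify Int ~ Int
\w1._ : t27 -> Int
  unify t27 -> Int ~ Int -> t28
  unify t27 ~ Int
  unify Int ~ t28
_ _ : Int
  unify Int ~ Int
let v1 : Int
v1 : Int
let q1 : Int
v1 : Int
\r1._ : t30 -> Int
\p1._ : t29 -> t30 -> Int
  unify Int -> Int -> Int ~ t29 -> t30 -> Int
  unify Int ~ t29
  unify Int -> Int ~ t30 -> Int
  unify Int ~ t30
  unify Int ~ Int
  unify Int -> n -> Int ~ Int -> Int -> Int
  unify Int ~ Int
  unify n -> Int ~ Int -> Int
  unify n ~ Int
  unify Int ~ Int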